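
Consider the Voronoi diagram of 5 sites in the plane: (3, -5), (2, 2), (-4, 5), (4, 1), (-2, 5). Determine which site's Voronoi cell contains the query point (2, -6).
Nearest site = (3, -5)

The Voronoi cell of site s contains exactly those query points closer to s than to any other site. Compute squared distances from q = (2, -6) to each site:
  (3 − 2)² + (-5 − -6)² = 2
  (4 − 2)² + (1 − -6)² = 53
  (2 − 2)² + (2 − -6)² = 64
  (-2 − 2)² + (5 − -6)² = 137
  (-4 − 2)² + (5 − -6)² = 157
Minimum is attained by (3, -5), so q lies in its Voronoi cell.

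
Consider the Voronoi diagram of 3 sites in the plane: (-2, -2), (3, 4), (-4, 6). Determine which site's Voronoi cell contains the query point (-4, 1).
Nearest site = (-2, -2)

The Voronoi cell of site s contains exactly those query points closer to s than to any other site. Compute squared distances from q = (-4, 1) to each site:
  (-2 − -4)² + (-2 − 1)² = 13
  (-4 − -4)² + (6 − 1)² = 25
  (3 − -4)² + (4 − 1)² = 58
Minimum is attained by (-2, -2), so q lies in its Voronoi cell.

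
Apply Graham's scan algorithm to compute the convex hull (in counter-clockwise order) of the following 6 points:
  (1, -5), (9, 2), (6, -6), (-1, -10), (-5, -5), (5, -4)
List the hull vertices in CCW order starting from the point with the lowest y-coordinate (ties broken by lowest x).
Hull (CCW) = [(-1, -10), (6, -6), (9, 2), (-5, -5)]

Graham scan procedure:
  1. Find the pivot p₀ = point with lowest y (tie → lowest x): (-1, -10).
  2. Sort the remaining points by polar angle around p₀.
  3. Walk through sorted points, maintaining a stack; pop the top while the last three entries make a non-left turn (cross product ≤ 0).
  4. Final stack is the convex hull in CCW order: (-1, -10), (6, -6), (9, 2), (-5, -5).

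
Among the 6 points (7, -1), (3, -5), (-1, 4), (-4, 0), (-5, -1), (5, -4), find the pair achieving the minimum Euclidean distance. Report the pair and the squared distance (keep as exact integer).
Pair = ((-4, 0), (-5, -1)); squared distance = 2

Compute all C(6, 2) = 15 pairwise squared distances (x_i − x_j)² + (y_i − y_j)². The minimum is 2, attained by the pair ((-4, 0), (-5, -1)).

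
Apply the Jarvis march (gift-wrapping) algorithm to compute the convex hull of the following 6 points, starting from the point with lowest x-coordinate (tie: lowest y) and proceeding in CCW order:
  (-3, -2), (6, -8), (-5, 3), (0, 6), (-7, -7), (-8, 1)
Hull (CCW) = [(-8, 1), (-7, -7), (6, -8), (0, 6), (-5, 3)]

Jarvis march: at each step, from the current hull vertex p, select the next vertex q as the point such that every other point lies strictly to the left of (or on) the directed line p → q. (Equivalently: for every other point r, the cross product (q − p) × (r − p) ≥ 0.)
Starting point (lowest x, tie lowest y): (-8, 1). Wrap until returning to start. Resulting hull: (-8, 1), (-7, -7), (6, -8), (0, 6), (-5, 3).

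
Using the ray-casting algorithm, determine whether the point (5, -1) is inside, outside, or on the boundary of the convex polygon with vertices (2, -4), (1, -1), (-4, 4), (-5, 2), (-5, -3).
The point (5, -1) lies strictly outside the polygon

Cast a horizontal ray to the right from the query point and count how many polygon edges it crosses (each edge strictly once or zero times, handled with the usual half-open convention). 
Parity of crossings → even ⇒ outside.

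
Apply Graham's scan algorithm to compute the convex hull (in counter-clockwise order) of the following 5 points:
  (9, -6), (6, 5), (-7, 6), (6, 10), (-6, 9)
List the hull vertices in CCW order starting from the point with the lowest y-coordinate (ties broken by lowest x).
Hull (CCW) = [(9, -6), (6, 10), (-6, 9), (-7, 6)]

Graham scan procedure:
  1. Find the pivot p₀ = point with lowest y (tie → lowest x): (9, -6).
  2. Sort the remaining points by polar angle around p₀.
  3. Walk through sorted points, maintaining a stack; pop the top while the last three entries make a non-left turn (cross product ≤ 0).
  4. Final stack is the convex hull in CCW order: (9, -6), (6, 10), (-6, 9), (-7, 6).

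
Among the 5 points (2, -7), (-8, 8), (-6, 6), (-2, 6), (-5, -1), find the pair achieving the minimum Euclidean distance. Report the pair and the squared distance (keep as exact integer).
Pair = ((-8, 8), (-6, 6)); squared distance = 8

Compute all C(5, 2) = 10 pairwise squared distances (x_i − x_j)² + (y_i − y_j)². The minimum is 8, attained by the pair ((-8, 8), (-6, 6)).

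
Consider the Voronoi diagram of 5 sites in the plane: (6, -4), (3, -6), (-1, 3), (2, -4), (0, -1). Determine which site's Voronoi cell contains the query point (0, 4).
Nearest site = (-1, 3)

The Voronoi cell of site s contains exactly those query points closer to s than to any other site. Compute squared distances from q = (0, 4) to each site:
  (-1 − 0)² + (3 − 4)² = 2
  (0 − 0)² + (-1 − 4)² = 25
  (2 − 0)² + (-4 − 4)² = 68
  (6 − 0)² + (-4 − 4)² = 100
  (3 − 0)² + (-6 − 4)² = 109
Minimum is attained by (-1, 3), so q lies in its Voronoi cell.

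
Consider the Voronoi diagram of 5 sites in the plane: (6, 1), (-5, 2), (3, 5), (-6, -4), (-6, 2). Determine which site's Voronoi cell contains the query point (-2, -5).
Nearest site = (-6, -4)

The Voronoi cell of site s contains exactly those query points closer to s than to any other site. Compute squared distances from q = (-2, -5) to each site:
  (-6 − -2)² + (-4 − -5)² = 17
  (-5 − -2)² + (2 − -5)² = 58
  (-6 − -2)² + (2 − -5)² = 65
  (6 − -2)² + (1 − -5)² = 100
  (3 − -2)² + (5 − -5)² = 125
Minimum is attained by (-6, -4), so q lies in its Voronoi cell.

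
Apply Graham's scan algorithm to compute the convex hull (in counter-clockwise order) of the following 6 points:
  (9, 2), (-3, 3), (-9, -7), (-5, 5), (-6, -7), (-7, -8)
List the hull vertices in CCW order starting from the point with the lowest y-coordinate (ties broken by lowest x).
Hull (CCW) = [(-7, -8), (9, 2), (-5, 5), (-9, -7)]

Graham scan procedure:
  1. Find the pivot p₀ = point with lowest y (tie → lowest x): (-7, -8).
  2. Sort the remaining points by polar angle around p₀.
  3. Walk through sorted points, maintaining a stack; pop the top while the last three entries make a non-left turn (cross product ≤ 0).
  4. Final stack is the convex hull in CCW order: (-7, -8), (9, 2), (-5, 5), (-9, -7).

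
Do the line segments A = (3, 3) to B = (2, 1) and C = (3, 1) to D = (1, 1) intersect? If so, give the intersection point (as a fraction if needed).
Yes; intersection at (2, 1) (t = 1 on AB, s = 1/2 on CD)

Parametrize AB as A + t(B − A) = (3 + -1 t, 3 + -2 t) and CD as C + s(D − C) = (3 + -2 s, 1 + 0 s). Solve the linear system for (t, s). Determinant = 4 ≠ 0, so a unique intersection of the containing lines exists. Solution: t = 1, s = 1/2 — both in [0, 1], so the segments cross. Intersection point: (2, 1).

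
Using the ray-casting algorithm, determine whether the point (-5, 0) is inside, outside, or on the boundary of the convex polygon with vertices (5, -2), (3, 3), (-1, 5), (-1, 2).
The point (-5, 0) lies strictly outside the polygon

Cast a horizontal ray to the right from the query point and count how many polygon edges it crosses (each edge strictly once or zero times, handled with the usual half-open convention). 
Parity of crossings → even ⇒ outside.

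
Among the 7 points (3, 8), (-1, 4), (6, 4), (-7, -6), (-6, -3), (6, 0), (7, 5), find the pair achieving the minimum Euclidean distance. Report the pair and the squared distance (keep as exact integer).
Pair = ((6, 4), (7, 5)); squared distance = 2

Compute all C(7, 2) = 21 pairwise squared distances (x_i − x_j)² + (y_i − y_j)². The minimum is 2, attained by the pair ((6, 4), (7, 5)).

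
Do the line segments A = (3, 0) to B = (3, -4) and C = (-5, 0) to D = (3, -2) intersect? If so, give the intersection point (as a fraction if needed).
Yes; intersection at (3, -2) (t = 1/2 on AB, s = 1 on CD)

Parametrize AB as A + t(B − A) = (3 + 0 t, 0 + -4 t) and CD as C + s(D − C) = (-5 + 8 s, 0 + -2 s). Solve the linear system for (t, s). Determinant = -32 ≠ 0, so a unique intersection of the containing lines exists. Solution: t = 1/2, s = 1 — both in [0, 1], so the segments cross. Intersection point: (3, -2).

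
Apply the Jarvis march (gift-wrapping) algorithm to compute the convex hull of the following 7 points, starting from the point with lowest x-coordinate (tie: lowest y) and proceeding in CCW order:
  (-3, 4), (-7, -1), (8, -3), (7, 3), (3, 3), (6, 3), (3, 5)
Hull (CCW) = [(-7, -1), (8, -3), (7, 3), (3, 5), (-3, 4)]

Jarvis march: at each step, from the current hull vertex p, select the next vertex q as the point such that every other point lies strictly to the left of (or on) the directed line p → q. (Equivalently: for every other point r, the cross product (q − p) × (r − p) ≥ 0.)
Starting point (lowest x, tie lowest y): (-7, -1). Wrap until returning to start. Resulting hull: (-7, -1), (8, -3), (7, 3), (3, 5), (-3, 4).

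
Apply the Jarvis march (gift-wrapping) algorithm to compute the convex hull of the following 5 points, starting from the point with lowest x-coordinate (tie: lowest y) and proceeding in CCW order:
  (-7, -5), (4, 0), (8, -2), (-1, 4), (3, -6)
Hull (CCW) = [(-7, -5), (3, -6), (8, -2), (-1, 4)]

Jarvis march: at each step, from the current hull vertex p, select the next vertex q as the point such that every other point lies strictly to the left of (or on) the directed line p → q. (Equivalently: for every other point r, the cross product (q − p) × (r − p) ≥ 0.)
Starting point (lowest x, tie lowest y): (-7, -5). Wrap until returning to start. Resulting hull: (-7, -5), (3, -6), (8, -2), (-1, 4).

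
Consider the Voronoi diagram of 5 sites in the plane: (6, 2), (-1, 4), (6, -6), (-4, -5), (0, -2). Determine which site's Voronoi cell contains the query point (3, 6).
Nearest site = (-1, 4)

The Voronoi cell of site s contains exactly those query points closer to s than to any other site. Compute squared distances from q = (3, 6) to each site:
  (-1 − 3)² + (4 − 6)² = 20
  (6 − 3)² + (2 − 6)² = 25
  (0 − 3)² + (-2 − 6)² = 73
  (6 − 3)² + (-6 − 6)² = 153
  (-4 − 3)² + (-5 − 6)² = 170
Minimum is attained by (-1, 4), so q lies in its Voronoi cell.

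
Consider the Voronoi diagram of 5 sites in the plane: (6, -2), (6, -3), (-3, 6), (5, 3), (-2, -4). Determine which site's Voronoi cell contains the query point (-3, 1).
Nearest site = (-3, 6)

The Voronoi cell of site s contains exactly those query points closer to s than to any other site. Compute squared distances from q = (-3, 1) to each site:
  (-3 − -3)² + (6 − 1)² = 25
  (-2 − -3)² + (-4 − 1)² = 26
  (5 − -3)² + (3 − 1)² = 68
  (6 − -3)² + (-2 − 1)² = 90
  (6 − -3)² + (-3 − 1)² = 97
Minimum is attained by (-3, 6), so q lies in its Voronoi cell.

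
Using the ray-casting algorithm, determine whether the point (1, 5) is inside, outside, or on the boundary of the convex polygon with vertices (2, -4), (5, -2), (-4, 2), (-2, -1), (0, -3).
The point (1, 5) lies strictly outside the polygon

Cast a horizontal ray to the right from the query point and count how many polygon edges it crosses (each edge strictly once or zero times, handled with the usual half-open convention). 
Parity of crossings → even ⇒ outside.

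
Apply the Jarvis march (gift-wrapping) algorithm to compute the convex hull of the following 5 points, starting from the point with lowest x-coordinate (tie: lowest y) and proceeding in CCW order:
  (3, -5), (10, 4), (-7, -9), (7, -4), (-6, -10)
Hull (CCW) = [(-7, -9), (-6, -10), (7, -4), (10, 4)]

Jarvis march: at each step, from the current hull vertex p, select the next vertex q as the point such that every other point lies strictly to the left of (or on) the directed line p → q. (Equivalently: for every other point r, the cross product (q − p) × (r − p) ≥ 0.)
Starting point (lowest x, tie lowest y): (-7, -9). Wrap until returning to start. Resulting hull: (-7, -9), (-6, -10), (7, -4), (10, 4).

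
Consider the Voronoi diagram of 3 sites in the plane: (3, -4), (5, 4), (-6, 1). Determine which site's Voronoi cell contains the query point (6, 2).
Nearest site = (5, 4)

The Voronoi cell of site s contains exactly those query points closer to s than to any other site. Compute squared distances from q = (6, 2) to each site:
  (5 − 6)² + (4 − 2)² = 5
  (3 − 6)² + (-4 − 2)² = 45
  (-6 − 6)² + (1 − 2)² = 145
Minimum is attained by (5, 4), so q lies in its Voronoi cell.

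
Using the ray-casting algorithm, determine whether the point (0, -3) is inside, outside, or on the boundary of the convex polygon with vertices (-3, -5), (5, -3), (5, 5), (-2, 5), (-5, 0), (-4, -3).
The point (0, -3) lies strictly inside the polygon

Cast a horizontal ray to the right from the query point and count how many polygon edges it crosses (each edge strictly once or zero times, handled with the usual half-open convention). 
Parity of crossings → odd ⇒ inside.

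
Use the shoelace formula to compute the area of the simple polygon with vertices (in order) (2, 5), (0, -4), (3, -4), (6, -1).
Area = 57/2

Shoelace formula: Area = (1/2) |Σ_i (x_i · y_{i+1} − x_{i+1} · y_i)| (indices mod n). Compute each cross term:
  (2)(-4) − (0)(5) = -8
  (0)(-4) − (3)(-4) = 12
  (3)(-1) − (6)(-4) = 21
  (6)(5) − (2)(-1) = 32
Sum = 57, so (signed) Area = 57/2 = 57/2, |Area| = 57/2.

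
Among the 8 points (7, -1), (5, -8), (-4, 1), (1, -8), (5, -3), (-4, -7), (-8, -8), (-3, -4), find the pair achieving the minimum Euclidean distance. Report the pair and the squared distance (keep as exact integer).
Pair = ((7, -1), (5, -3)); squared distance = 8

Compute all C(8, 2) = 28 pairwise squared distances (x_i − x_j)² + (y_i − y_j)². The minimum is 8, attained by the pair ((7, -1), (5, -3)).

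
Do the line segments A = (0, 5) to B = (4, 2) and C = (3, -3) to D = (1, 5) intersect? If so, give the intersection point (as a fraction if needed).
Yes; intersection at (16/13, 53/13) (t = 4/13 on AB, s = 23/26 on CD)

Parametrize AB as A + t(B − A) = (0 + 4 t, 5 + -3 t) and CD as C + s(D − C) = (3 + -2 s, -3 + 8 s). Solve the linear system for (t, s). Determinant = -26 ≠ 0, so a unique intersection of the containing lines exists. Solution: t = 4/13, s = 23/26 — both in [0, 1], so the segments cross. Intersection point: (16/13, 53/13).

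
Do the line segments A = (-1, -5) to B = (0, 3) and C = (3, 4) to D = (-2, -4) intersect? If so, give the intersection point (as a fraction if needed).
Yes; intersection at (-19/32, -7/4) (t = 13/32 on AB, s = 23/32 on CD)

Parametrize AB as A + t(B − A) = (-1 + 1 t, -5 + 8 t) and CD as C + s(D − C) = (3 + -5 s, 4 + -8 s). Solve the linear system for (t, s). Determinant = -32 ≠ 0, so a unique intersection of the containing lines exists. Solution: t = 13/32, s = 23/32 — both in [0, 1], so the segments cross. Intersection point: (-19/32, -7/4).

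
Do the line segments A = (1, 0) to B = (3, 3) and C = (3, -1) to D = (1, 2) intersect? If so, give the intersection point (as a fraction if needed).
Yes; intersection at (5/3, 1) (t = 1/3 on AB, s = 2/3 on CD)

Parametrize AB as A + t(B − A) = (1 + 2 t, 0 + 3 t) and CD as C + s(D − C) = (3 + -2 s, -1 + 3 s). Solve the linear system for (t, s). Determinant = -12 ≠ 0, so a unique intersection of the containing lines exists. Solution: t = 1/3, s = 2/3 — both in [0, 1], so the segments cross. Intersection point: (5/3, 1).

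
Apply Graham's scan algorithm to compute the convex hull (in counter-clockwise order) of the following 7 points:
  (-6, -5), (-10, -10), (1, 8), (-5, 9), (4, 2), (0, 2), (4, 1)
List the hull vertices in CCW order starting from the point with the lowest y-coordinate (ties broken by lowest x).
Hull (CCW) = [(-10, -10), (4, 1), (4, 2), (1, 8), (-5, 9)]

Graham scan procedure:
  1. Find the pivot p₀ = point with lowest y (tie → lowest x): (-10, -10).
  2. Sort the remaining points by polar angle around p₀.
  3. Walk through sorted points, maintaining a stack; pop the top while the last three entries make a non-left turn (cross product ≤ 0).
  4. Final stack is the convex hull in CCW order: (-10, -10), (4, 1), (4, 2), (1, 8), (-5, 9).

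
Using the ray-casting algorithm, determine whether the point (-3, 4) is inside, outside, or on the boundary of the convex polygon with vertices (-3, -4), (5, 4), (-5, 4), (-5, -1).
The point (-3, 4) lies on the polygon boundary

Boundary check: the query satisfies the collinearity and bounding-box conditions for some polygon edge, so it lies exactly on the boundary.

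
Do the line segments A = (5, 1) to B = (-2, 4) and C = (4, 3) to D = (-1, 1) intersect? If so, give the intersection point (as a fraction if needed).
Yes; intersection at (61/29, 65/29) (t = 12/29 on AB, s = 11/29 on CD)

Parametrize AB as A + t(B − A) = (5 + -7 t, 1 + 3 t) and CD as C + s(D − C) = (4 + -5 s, 3 + -2 s). Solve the linear system for (t, s). Determinant = -29 ≠ 0, so a unique intersection of the containing lines exists. Solution: t = 12/29, s = 11/29 — both in [0, 1], so the segments cross. Intersection point: (61/29, 65/29).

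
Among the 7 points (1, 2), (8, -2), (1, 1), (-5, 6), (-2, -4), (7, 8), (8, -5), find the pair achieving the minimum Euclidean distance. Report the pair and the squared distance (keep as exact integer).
Pair = ((1, 2), (1, 1)); squared distance = 1

Compute all C(7, 2) = 21 pairwise squared distances (x_i − x_j)² + (y_i − y_j)². The minimum is 1, attained by the pair ((1, 2), (1, 1)).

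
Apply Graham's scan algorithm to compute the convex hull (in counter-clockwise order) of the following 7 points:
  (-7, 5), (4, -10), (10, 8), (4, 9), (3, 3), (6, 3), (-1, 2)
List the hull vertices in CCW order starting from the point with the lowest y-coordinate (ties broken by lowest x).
Hull (CCW) = [(4, -10), (10, 8), (4, 9), (-7, 5)]

Graham scan procedure:
  1. Find the pivot p₀ = point with lowest y (tie → lowest x): (4, -10).
  2. Sort the remaining points by polar angle around p₀.
  3. Walk through sorted points, maintaining a stack; pop the top while the last three entries make a non-left turn (cross product ≤ 0).
  4. Final stack is the convex hull in CCW order: (4, -10), (10, 8), (4, 9), (-7, 5).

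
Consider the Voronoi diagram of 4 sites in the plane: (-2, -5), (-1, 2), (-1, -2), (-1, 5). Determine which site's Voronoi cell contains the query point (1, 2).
Nearest site = (-1, 2)

The Voronoi cell of site s contains exactly those query points closer to s than to any other site. Compute squared distances from q = (1, 2) to each site:
  (-1 − 1)² + (2 − 2)² = 4
  (-1 − 1)² + (5 − 2)² = 13
  (-1 − 1)² + (-2 − 2)² = 20
  (-2 − 1)² + (-5 − 2)² = 58
Minimum is attained by (-1, 2), so q lies in its Voronoi cell.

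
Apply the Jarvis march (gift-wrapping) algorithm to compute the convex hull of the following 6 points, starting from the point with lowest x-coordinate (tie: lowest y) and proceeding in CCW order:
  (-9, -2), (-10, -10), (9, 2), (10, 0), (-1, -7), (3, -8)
Hull (CCW) = [(-10, -10), (3, -8), (10, 0), (9, 2), (-9, -2)]

Jarvis march: at each step, from the current hull vertex p, select the next vertex q as the point such that every other point lies strictly to the left of (or on) the directed line p → q. (Equivalently: for every other point r, the cross product (q − p) × (r − p) ≥ 0.)
Starting point (lowest x, tie lowest y): (-10, -10). Wrap until returning to start. Resulting hull: (-10, -10), (3, -8), (10, 0), (9, 2), (-9, -2).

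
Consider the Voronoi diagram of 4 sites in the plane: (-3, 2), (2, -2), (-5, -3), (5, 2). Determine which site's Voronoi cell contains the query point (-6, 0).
Nearest site = (-5, -3)

The Voronoi cell of site s contains exactly those query points closer to s than to any other site. Compute squared distances from q = (-6, 0) to each site:
  (-5 − -6)² + (-3 − 0)² = 10
  (-3 − -6)² + (2 − 0)² = 13
  (2 − -6)² + (-2 − 0)² = 68
  (5 − -6)² + (2 − 0)² = 125
Minimum is attained by (-5, -3), so q lies in its Voronoi cell.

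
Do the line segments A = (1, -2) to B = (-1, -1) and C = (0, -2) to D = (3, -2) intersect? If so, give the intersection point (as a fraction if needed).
Yes; intersection at (1, -2) (t = 0 on AB, s = 1/3 on CD)

Parametrize AB as A + t(B − A) = (1 + -2 t, -2 + 1 t) and CD as C + s(D − C) = (0 + 3 s, -2 + 0 s). Solve the linear system for (t, s). Determinant = 3 ≠ 0, so a unique intersection of the containing lines exists. Solution: t = 0, s = 1/3 — both in [0, 1], so the segments cross. Intersection point: (1, -2).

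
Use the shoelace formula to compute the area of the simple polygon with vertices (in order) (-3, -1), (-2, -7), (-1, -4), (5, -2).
Area = 31/2

Shoelace formula: Area = (1/2) |Σ_i (x_i · y_{i+1} − x_{i+1} · y_i)| (indices mod n). Compute each cross term:
  (-3)(-7) − (-2)(-1) = 19
  (-2)(-4) − (-1)(-7) = 1
  (-1)(-2) − (5)(-4) = 22
  (5)(-1) − (-3)(-2) = -11
Sum = 31, so (signed) Area = 31/2 = 31/2, |Area| = 31/2.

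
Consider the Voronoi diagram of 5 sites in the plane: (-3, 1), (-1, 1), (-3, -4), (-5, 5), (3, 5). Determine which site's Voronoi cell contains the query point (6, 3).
Nearest site = (3, 5)

The Voronoi cell of site s contains exactly those query points closer to s than to any other site. Compute squared distances from q = (6, 3) to each site:
  (3 − 6)² + (5 − 3)² = 13
  (-1 − 6)² + (1 − 3)² = 53
  (-3 − 6)² + (1 − 3)² = 85
  (-5 − 6)² + (5 − 3)² = 125
  (-3 − 6)² + (-4 − 3)² = 130
Minimum is attained by (3, 5), so q lies in its Voronoi cell.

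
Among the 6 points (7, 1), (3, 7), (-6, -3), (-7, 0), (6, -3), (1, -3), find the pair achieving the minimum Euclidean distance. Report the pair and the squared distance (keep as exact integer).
Pair = ((-6, -3), (-7, 0)); squared distance = 10

Compute all C(6, 2) = 15 pairwise squared distances (x_i − x_j)² + (y_i − y_j)². The minimum is 10, attained by the pair ((-6, -3), (-7, 0)).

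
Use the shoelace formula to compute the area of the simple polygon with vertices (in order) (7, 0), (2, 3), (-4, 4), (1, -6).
Area = 103/2

Shoelace formula: Area = (1/2) |Σ_i (x_i · y_{i+1} − x_{i+1} · y_i)| (indices mod n). Compute each cross term:
  (7)(3) − (2)(0) = 21
  (2)(4) − (-4)(3) = 20
  (-4)(-6) − (1)(4) = 20
  (1)(0) − (7)(-6) = 42
Sum = 103, so (signed) Area = 103/2 = 103/2, |Area| = 103/2.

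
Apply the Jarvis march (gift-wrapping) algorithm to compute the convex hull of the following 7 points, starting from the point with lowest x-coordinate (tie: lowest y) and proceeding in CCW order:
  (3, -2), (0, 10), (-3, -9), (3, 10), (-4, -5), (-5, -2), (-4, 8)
Hull (CCW) = [(-5, -2), (-3, -9), (3, -2), (3, 10), (0, 10), (-4, 8)]

Jarvis march: at each step, from the current hull vertex p, select the next vertex q as the point such that every other point lies strictly to the left of (or on) the directed line p → q. (Equivalently: for every other point r, the cross product (q − p) × (r − p) ≥ 0.)
Starting point (lowest x, tie lowest y): (-5, -2). Wrap until returning to start. Resulting hull: (-5, -2), (-3, -9), (3, -2), (3, 10), (0, 10), (-4, 8).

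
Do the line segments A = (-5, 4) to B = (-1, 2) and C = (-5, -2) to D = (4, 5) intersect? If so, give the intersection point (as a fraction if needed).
No (intersection of containing lines falls outside at least one segment)

Parametrize and solve: t = 27/23, s = 12/23. At least one of these is outside [0, 1], so the segments do not intersect.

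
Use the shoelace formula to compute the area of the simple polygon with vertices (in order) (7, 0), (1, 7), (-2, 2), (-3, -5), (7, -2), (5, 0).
Area = 66

Shoelace formula: Area = (1/2) |Σ_i (x_i · y_{i+1} − x_{i+1} · y_i)| (indices mod n). Compute each cross term:
  (7)(7) − (1)(0) = 49
  (1)(2) − (-2)(7) = 16
  (-2)(-5) − (-3)(2) = 16
  (-3)(-2) − (7)(-5) = 41
  (7)(0) − (5)(-2) = 10
  (5)(0) − (7)(0) = 0
Sum = 132, so (signed) Area = 132/2 = 66, |Area| = 66.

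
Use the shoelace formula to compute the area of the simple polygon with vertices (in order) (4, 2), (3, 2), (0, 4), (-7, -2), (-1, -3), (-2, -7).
Area = 43

Shoelace formula: Area = (1/2) |Σ_i (x_i · y_{i+1} − x_{i+1} · y_i)| (indices mod n). Compute each cross term:
  (4)(2) − (3)(2) = 2
  (3)(4) − (0)(2) = 12
  (0)(-2) − (-7)(4) = 28
  (-7)(-3) − (-1)(-2) = 19
  (-1)(-7) − (-2)(-3) = 1
  (-2)(2) − (4)(-7) = 24
Sum = 86, so (signed) Area = 86/2 = 43, |Area| = 43.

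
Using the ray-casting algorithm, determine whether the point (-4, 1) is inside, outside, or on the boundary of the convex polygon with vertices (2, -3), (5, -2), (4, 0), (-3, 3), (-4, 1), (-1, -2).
The point (-4, 1) lies on the polygon boundary

Boundary check: the query satisfies the collinearity and bounding-box conditions for some polygon edge, so it lies exactly on the boundary.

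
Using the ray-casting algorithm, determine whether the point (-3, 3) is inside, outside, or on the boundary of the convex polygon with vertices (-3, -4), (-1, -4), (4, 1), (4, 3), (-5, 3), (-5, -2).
The point (-3, 3) lies on the polygon boundary

Boundary check: the query satisfies the collinearity and bounding-box conditions for some polygon edge, so it lies exactly on the boundary.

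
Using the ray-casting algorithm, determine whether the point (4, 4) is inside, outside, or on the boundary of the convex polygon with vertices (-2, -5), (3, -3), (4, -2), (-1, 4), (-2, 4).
The point (4, 4) lies strictly outside the polygon

Cast a horizontal ray to the right from the query point and count how many polygon edges it crosses (each edge strictly once or zero times, handled with the usual half-open convention). 
Parity of crossings → even ⇒ outside.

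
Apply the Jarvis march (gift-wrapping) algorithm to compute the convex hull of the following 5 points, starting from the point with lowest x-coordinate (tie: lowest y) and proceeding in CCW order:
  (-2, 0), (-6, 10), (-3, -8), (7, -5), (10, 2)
Hull (CCW) = [(-6, 10), (-3, -8), (7, -5), (10, 2)]

Jarvis march: at each step, from the current hull vertex p, select the next vertex q as the point such that every other point lies strictly to the left of (or on) the directed line p → q. (Equivalently: for every other point r, the cross product (q − p) × (r − p) ≥ 0.)
Starting point (lowest x, tie lowest y): (-6, 10). Wrap until returning to start. Resulting hull: (-6, 10), (-3, -8), (7, -5), (10, 2).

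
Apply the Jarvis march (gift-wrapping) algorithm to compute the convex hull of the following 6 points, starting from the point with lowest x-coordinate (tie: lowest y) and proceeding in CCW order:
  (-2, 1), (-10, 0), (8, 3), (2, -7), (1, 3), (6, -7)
Hull (CCW) = [(-10, 0), (2, -7), (6, -7), (8, 3), (1, 3)]

Jarvis march: at each step, from the current hull vertex p, select the next vertex q as the point such that every other point lies strictly to the left of (or on) the directed line p → q. (Equivalently: for every other point r, the cross product (q − p) × (r − p) ≥ 0.)
Starting point (lowest x, tie lowest y): (-10, 0). Wrap until returning to start. Resulting hull: (-10, 0), (2, -7), (6, -7), (8, 3), (1, 3).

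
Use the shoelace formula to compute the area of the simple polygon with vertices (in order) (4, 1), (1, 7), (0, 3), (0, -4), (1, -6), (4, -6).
Area = 40

Shoelace formula: Area = (1/2) |Σ_i (x_i · y_{i+1} − x_{i+1} · y_i)| (indices mod n). Compute each cross term:
  (4)(7) − (1)(1) = 27
  (1)(3) − (0)(7) = 3
  (0)(-4) − (0)(3) = 0
  (0)(-6) − (1)(-4) = 4
  (1)(-6) − (4)(-6) = 18
  (4)(1) − (4)(-6) = 28
Sum = 80, so (signed) Area = 80/2 = 40, |Area| = 40.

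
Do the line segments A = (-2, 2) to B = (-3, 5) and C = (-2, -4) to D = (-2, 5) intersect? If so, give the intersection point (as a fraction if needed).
Yes; intersection at (-2, 2) (t = 0 on AB, s = 2/3 on CD)

Parametrize AB as A + t(B − A) = (-2 + -1 t, 2 + 3 t) and CD as C + s(D − C) = (-2 + 0 s, -4 + 9 s). Solve the linear system for (t, s). Determinant = 9 ≠ 0, so a unique intersection of the containing lines exists. Solution: t = 0, s = 2/3 — both in [0, 1], so the segments cross. Intersection point: (-2, 2).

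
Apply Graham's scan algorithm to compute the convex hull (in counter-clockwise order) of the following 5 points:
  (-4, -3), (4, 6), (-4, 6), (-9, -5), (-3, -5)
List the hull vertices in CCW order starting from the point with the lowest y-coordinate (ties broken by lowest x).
Hull (CCW) = [(-9, -5), (-3, -5), (4, 6), (-4, 6)]

Graham scan procedure:
  1. Find the pivot p₀ = point with lowest y (tie → lowest x): (-9, -5).
  2. Sort the remaining points by polar angle around p₀.
  3. Walk through sorted points, maintaining a stack; pop the top while the last three entries make a non-left turn (cross product ≤ 0).
  4. Final stack is the convex hull in CCW order: (-9, -5), (-3, -5), (4, 6), (-4, 6).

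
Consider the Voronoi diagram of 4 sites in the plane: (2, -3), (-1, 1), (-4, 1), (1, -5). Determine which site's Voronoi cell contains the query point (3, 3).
Nearest site = (-1, 1)

The Voronoi cell of site s contains exactly those query points closer to s than to any other site. Compute squared distances from q = (3, 3) to each site:
  (-1 − 3)² + (1 − 3)² = 20
  (2 − 3)² + (-3 − 3)² = 37
  (-4 − 3)² + (1 − 3)² = 53
  (1 − 3)² + (-5 − 3)² = 68
Minimum is attained by (-1, 1), so q lies in its Voronoi cell.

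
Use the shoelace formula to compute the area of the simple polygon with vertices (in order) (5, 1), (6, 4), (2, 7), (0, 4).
Area = 18

Shoelace formula: Area = (1/2) |Σ_i (x_i · y_{i+1} − x_{i+1} · y_i)| (indices mod n). Compute each cross term:
  (5)(4) − (6)(1) = 14
  (6)(7) − (2)(4) = 34
  (2)(4) − (0)(7) = 8
  (0)(1) − (5)(4) = -20
Sum = 36, so (signed) Area = 36/2 = 18, |Area| = 18.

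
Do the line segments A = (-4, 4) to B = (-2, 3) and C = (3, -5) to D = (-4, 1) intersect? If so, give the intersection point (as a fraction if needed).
No (intersection of containing lines falls outside at least one segment)

Parametrize and solve: t = -21/5, s = 11/5. At least one of these is outside [0, 1], so the segments do not intersect.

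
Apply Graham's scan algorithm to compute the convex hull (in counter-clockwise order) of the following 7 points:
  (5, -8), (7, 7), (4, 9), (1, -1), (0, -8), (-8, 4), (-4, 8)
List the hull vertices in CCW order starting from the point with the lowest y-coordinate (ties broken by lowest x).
Hull (CCW) = [(0, -8), (5, -8), (7, 7), (4, 9), (-4, 8), (-8, 4)]

Graham scan procedure:
  1. Find the pivot p₀ = point with lowest y (tie → lowest x): (0, -8).
  2. Sort the remaining points by polar angle around p₀.
  3. Walk through sorted points, maintaining a stack; pop the top while the last three entries make a non-left turn (cross product ≤ 0).
  4. Final stack is the convex hull in CCW order: (0, -8), (5, -8), (7, 7), (4, 9), (-4, 8), (-8, 4).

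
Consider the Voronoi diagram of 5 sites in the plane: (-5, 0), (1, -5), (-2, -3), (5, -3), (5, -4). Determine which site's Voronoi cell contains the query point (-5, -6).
Nearest site = (-2, -3)

The Voronoi cell of site s contains exactly those query points closer to s than to any other site. Compute squared distances from q = (-5, -6) to each site:
  (-2 − -5)² + (-3 − -6)² = 18
  (-5 − -5)² + (0 − -6)² = 36
  (1 − -5)² + (-5 − -6)² = 37
  (5 − -5)² + (-4 − -6)² = 104
  (5 − -5)² + (-3 − -6)² = 109
Minimum is attained by (-2, -3), so q lies in its Voronoi cell.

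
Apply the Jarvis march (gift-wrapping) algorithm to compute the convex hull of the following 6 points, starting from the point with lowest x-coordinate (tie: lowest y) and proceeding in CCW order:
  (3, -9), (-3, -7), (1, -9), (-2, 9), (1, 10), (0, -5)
Hull (CCW) = [(-3, -7), (1, -9), (3, -9), (1, 10), (-2, 9)]

Jarvis march: at each step, from the current hull vertex p, select the next vertex q as the point such that every other point lies strictly to the left of (or on) the directed line p → q. (Equivalently: for every other point r, the cross product (q − p) × (r − p) ≥ 0.)
Starting point (lowest x, tie lowest y): (-3, -7). Wrap until returning to start. Resulting hull: (-3, -7), (1, -9), (3, -9), (1, 10), (-2, 9).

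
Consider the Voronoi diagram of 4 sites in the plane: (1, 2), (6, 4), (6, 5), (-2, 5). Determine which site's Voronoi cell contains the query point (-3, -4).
Nearest site = (1, 2)

The Voronoi cell of site s contains exactly those query points closer to s than to any other site. Compute squared distances from q = (-3, -4) to each site:
  (1 − -3)² + (2 − -4)² = 52
  (-2 − -3)² + (5 − -4)² = 82
  (6 − -3)² + (4 − -4)² = 145
  (6 − -3)² + (5 − -4)² = 162
Minimum is attained by (1, 2), so q lies in its Voronoi cell.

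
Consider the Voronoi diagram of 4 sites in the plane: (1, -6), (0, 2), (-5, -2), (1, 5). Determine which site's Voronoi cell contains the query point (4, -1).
Nearest site = (0, 2)

The Voronoi cell of site s contains exactly those query points closer to s than to any other site. Compute squared distances from q = (4, -1) to each site:
  (0 − 4)² + (2 − -1)² = 25
  (1 − 4)² + (-6 − -1)² = 34
  (1 − 4)² + (5 − -1)² = 45
  (-5 − 4)² + (-2 − -1)² = 82
Minimum is attained by (0, 2), so q lies in its Voronoi cell.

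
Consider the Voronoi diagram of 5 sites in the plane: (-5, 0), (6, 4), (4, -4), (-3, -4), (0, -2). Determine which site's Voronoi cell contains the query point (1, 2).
Nearest site = (0, -2)

The Voronoi cell of site s contains exactly those query points closer to s than to any other site. Compute squared distances from q = (1, 2) to each site:
  (0 − 1)² + (-2 − 2)² = 17
  (6 − 1)² + (4 − 2)² = 29
  (-5 − 1)² + (0 − 2)² = 40
  (4 − 1)² + (-4 − 2)² = 45
  (-3 − 1)² + (-4 − 2)² = 52
Minimum is attained by (0, -2), so q lies in its Voronoi cell.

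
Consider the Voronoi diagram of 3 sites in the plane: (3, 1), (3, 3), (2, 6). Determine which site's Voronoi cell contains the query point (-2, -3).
Nearest site = (3, 1)

The Voronoi cell of site s contains exactly those query points closer to s than to any other site. Compute squared distances from q = (-2, -3) to each site:
  (3 − -2)² + (1 − -3)² = 41
  (3 − -2)² + (3 − -3)² = 61
  (2 − -2)² + (6 − -3)² = 97
Minimum is attained by (3, 1), so q lies in its Voronoi cell.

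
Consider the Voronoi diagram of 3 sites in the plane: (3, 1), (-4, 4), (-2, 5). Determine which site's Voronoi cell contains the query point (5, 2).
Nearest site = (3, 1)

The Voronoi cell of site s contains exactly those query points closer to s than to any other site. Compute squared distances from q = (5, 2) to each site:
  (3 − 5)² + (1 − 2)² = 5
  (-2 − 5)² + (5 − 2)² = 58
  (-4 − 5)² + (4 − 2)² = 85
Minimum is attained by (3, 1), so q lies in its Voronoi cell.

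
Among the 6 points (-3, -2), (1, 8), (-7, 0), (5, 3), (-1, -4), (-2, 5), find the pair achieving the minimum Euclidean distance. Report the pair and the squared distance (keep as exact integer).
Pair = ((-3, -2), (-1, -4)); squared distance = 8

Compute all C(6, 2) = 15 pairwise squared distances (x_i − x_j)² + (y_i − y_j)². The minimum is 8, attained by the pair ((-3, -2), (-1, -4)).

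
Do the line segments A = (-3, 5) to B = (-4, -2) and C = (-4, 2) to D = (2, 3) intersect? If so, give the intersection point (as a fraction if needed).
Yes; intersection at (-140/41, 86/41) (t = 17/41 on AB, s = 4/41 on CD)

Parametrize AB as A + t(B − A) = (-3 + -1 t, 5 + -7 t) and CD as C + s(D − C) = (-4 + 6 s, 2 + 1 s). Solve the linear system for (t, s). Determinant = -41 ≠ 0, so a unique intersection of the containing lines exists. Solution: t = 17/41, s = 4/41 — both in [0, 1], so the segments cross. Intersection point: (-140/41, 86/41).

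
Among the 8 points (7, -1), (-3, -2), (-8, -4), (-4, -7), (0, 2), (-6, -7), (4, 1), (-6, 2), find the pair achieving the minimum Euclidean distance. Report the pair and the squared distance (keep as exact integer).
Pair = ((-4, -7), (-6, -7)); squared distance = 4

Compute all C(8, 2) = 28 pairwise squared distances (x_i − x_j)² + (y_i − y_j)². The minimum is 4, attained by the pair ((-4, -7), (-6, -7)).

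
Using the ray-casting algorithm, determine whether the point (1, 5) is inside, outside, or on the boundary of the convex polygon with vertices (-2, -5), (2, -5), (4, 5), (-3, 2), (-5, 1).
The point (1, 5) lies strictly outside the polygon

Cast a horizontal ray to the right from the query point and count how many polygon edges it crosses (each edge strictly once or zero times, handled with the usual half-open convention). 
Parity of crossings → even ⇒ outside.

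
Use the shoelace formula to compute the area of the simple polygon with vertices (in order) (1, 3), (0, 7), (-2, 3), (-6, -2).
Area = 27/2

Shoelace formula: Area = (1/2) |Σ_i (x_i · y_{i+1} − x_{i+1} · y_i)| (indices mod n). Compute each cross term:
  (1)(7) − (0)(3) = 7
  (0)(3) − (-2)(7) = 14
  (-2)(-2) − (-6)(3) = 22
  (-6)(3) − (1)(-2) = -16
Sum = 27, so (signed) Area = 27/2 = 27/2, |Area| = 27/2.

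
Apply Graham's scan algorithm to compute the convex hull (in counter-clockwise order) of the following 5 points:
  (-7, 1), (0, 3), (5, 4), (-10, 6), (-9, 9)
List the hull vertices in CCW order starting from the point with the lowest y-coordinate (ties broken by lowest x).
Hull (CCW) = [(-7, 1), (5, 4), (-9, 9), (-10, 6)]

Graham scan procedure:
  1. Find the pivot p₀ = point with lowest y (tie → lowest x): (-7, 1).
  2. Sort the remaining points by polar angle around p₀.
  3. Walk through sorted points, maintaining a stack; pop the top while the last three entries make a non-left turn (cross product ≤ 0).
  4. Final stack is the convex hull in CCW order: (-7, 1), (5, 4), (-9, 9), (-10, 6).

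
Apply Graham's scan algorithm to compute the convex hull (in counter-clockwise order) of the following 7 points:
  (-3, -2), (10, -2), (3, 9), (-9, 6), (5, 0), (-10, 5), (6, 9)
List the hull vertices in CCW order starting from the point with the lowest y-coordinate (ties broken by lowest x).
Hull (CCW) = [(-3, -2), (10, -2), (6, 9), (3, 9), (-9, 6), (-10, 5)]

Graham scan procedure:
  1. Find the pivot p₀ = point with lowest y (tie → lowest x): (-3, -2).
  2. Sort the remaining points by polar angle around p₀.
  3. Walk through sorted points, maintaining a stack; pop the top while the last three entries make a non-left turn (cross product ≤ 0).
  4. Final stack is the convex hull in CCW order: (-3, -2), (10, -2), (6, 9), (3, 9), (-9, 6), (-10, 5).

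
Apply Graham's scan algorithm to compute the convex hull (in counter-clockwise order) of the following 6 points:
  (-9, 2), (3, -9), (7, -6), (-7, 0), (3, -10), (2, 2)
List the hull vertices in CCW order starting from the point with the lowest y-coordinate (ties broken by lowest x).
Hull (CCW) = [(3, -10), (7, -6), (2, 2), (-9, 2)]

Graham scan procedure:
  1. Find the pivot p₀ = point with lowest y (tie → lowest x): (3, -10).
  2. Sort the remaining points by polar angle around p₀.
  3. Walk through sorted points, maintaining a stack; pop the top while the last three entries make a non-left turn (cross product ≤ 0).
  4. Final stack is the convex hull in CCW order: (3, -10), (7, -6), (2, 2), (-9, 2).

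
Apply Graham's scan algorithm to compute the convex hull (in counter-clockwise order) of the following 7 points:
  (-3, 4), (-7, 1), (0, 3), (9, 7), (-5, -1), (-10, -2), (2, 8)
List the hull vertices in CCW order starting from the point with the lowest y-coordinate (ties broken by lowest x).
Hull (CCW) = [(-10, -2), (-5, -1), (9, 7), (2, 8), (-7, 1)]

Graham scan procedure:
  1. Find the pivot p₀ = point with lowest y (tie → lowest x): (-10, -2).
  2. Sort the remaining points by polar angle around p₀.
  3. Walk through sorted points, maintaining a stack; pop the top while the last three entries make a non-left turn (cross product ≤ 0).
  4. Final stack is the convex hull in CCW order: (-10, -2), (-5, -1), (9, 7), (2, 8), (-7, 1).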